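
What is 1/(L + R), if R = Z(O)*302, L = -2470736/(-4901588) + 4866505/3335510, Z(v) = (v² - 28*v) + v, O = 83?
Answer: 817464789494/1147473659891927089 ≈ 7.1240e-7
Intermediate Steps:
Z(v) = v² - 27*v
L = 1604738357265/817464789494 (L = -2470736*(-1/4901588) + 4866505*(1/3335510) = 617684/1225397 + 973301/667102 = 1604738357265/817464789494 ≈ 1.9631)
R = 1403696 (R = (83*(-27 + 83))*302 = (83*56)*302 = 4648*302 = 1403696)
1/(L + R) = 1/(1604738357265/817464789494 + 1403696) = 1/(1147473659891927089/817464789494) = 817464789494/1147473659891927089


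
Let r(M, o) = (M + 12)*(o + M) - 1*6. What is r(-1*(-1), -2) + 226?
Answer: 207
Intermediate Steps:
r(M, o) = -6 + (12 + M)*(M + o) (r(M, o) = (12 + M)*(M + o) - 6 = -6 + (12 + M)*(M + o))
r(-1*(-1), -2) + 226 = (-6 + (-1*(-1))² + 12*(-1*(-1)) + 12*(-2) - 1*(-1)*(-2)) + 226 = (-6 + 1² + 12*1 - 24 + 1*(-2)) + 226 = (-6 + 1 + 12 - 24 - 2) + 226 = -19 + 226 = 207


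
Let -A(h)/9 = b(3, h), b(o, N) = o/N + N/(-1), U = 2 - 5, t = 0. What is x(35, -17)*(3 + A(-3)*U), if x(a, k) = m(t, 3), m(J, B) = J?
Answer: 0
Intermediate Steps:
U = -3
b(o, N) = -N + o/N (b(o, N) = o/N + N*(-1) = o/N - N = -N + o/N)
A(h) = -27/h + 9*h (A(h) = -9*(-h + 3/h) = -27/h + 9*h)
x(a, k) = 0
x(35, -17)*(3 + A(-3)*U) = 0*(3 + (-27/(-3) + 9*(-3))*(-3)) = 0*(3 + (-27*(-⅓) - 27)*(-3)) = 0*(3 + (9 - 27)*(-3)) = 0*(3 - 18*(-3)) = 0*(3 + 54) = 0*57 = 0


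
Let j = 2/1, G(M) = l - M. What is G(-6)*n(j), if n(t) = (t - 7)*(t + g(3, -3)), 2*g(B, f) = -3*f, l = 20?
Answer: -845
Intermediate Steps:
G(M) = 20 - M
g(B, f) = -3*f/2 (g(B, f) = (-3*f)/2 = -3*f/2)
j = 2 (j = 2*1 = 2)
n(t) = (-7 + t)*(9/2 + t) (n(t) = (t - 7)*(t - 3/2*(-3)) = (-7 + t)*(t + 9/2) = (-7 + t)*(9/2 + t))
G(-6)*n(j) = (20 - 1*(-6))*(-63/2 + 2² - 5/2*2) = (20 + 6)*(-63/2 + 4 - 5) = 26*(-65/2) = -845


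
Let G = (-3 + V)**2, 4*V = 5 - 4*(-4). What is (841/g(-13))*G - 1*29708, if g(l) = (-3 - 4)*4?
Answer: -13377305/448 ≈ -29860.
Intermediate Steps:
V = 21/4 (V = (5 - 4*(-4))/4 = (5 + 16)/4 = (1/4)*21 = 21/4 ≈ 5.2500)
g(l) = -28 (g(l) = -7*4 = -28)
G = 81/16 (G = (-3 + 21/4)**2 = (9/4)**2 = 81/16 ≈ 5.0625)
(841/g(-13))*G - 1*29708 = (841/(-28))*(81/16) - 1*29708 = (841*(-1/28))*(81/16) - 29708 = -841/28*81/16 - 29708 = -68121/448 - 29708 = -13377305/448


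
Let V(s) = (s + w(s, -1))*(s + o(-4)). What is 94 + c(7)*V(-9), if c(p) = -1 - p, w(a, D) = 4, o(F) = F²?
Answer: 374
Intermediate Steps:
V(s) = (4 + s)*(16 + s) (V(s) = (s + 4)*(s + (-4)²) = (4 + s)*(s + 16) = (4 + s)*(16 + s))
94 + c(7)*V(-9) = 94 + (-1 - 1*7)*(64 + (-9)² + 20*(-9)) = 94 + (-1 - 7)*(64 + 81 - 180) = 94 - 8*(-35) = 94 + 280 = 374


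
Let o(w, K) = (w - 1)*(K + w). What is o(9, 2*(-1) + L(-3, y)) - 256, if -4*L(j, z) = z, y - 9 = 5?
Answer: -228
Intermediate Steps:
y = 14 (y = 9 + 5 = 14)
L(j, z) = -z/4
o(w, K) = (-1 + w)*(K + w)
o(9, 2*(-1) + L(-3, y)) - 256 = (9**2 - (2*(-1) - 1/4*14) - 1*9 + (2*(-1) - 1/4*14)*9) - 256 = (81 - (-2 - 7/2) - 9 + (-2 - 7/2)*9) - 256 = (81 - 1*(-11/2) - 9 - 11/2*9) - 256 = (81 + 11/2 - 9 - 99/2) - 256 = 28 - 256 = -228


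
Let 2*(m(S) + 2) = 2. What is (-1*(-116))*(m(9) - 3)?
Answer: -464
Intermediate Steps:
m(S) = -1 (m(S) = -2 + (1/2)*2 = -2 + 1 = -1)
(-1*(-116))*(m(9) - 3) = (-1*(-116))*(-1 - 3) = 116*(-4) = -464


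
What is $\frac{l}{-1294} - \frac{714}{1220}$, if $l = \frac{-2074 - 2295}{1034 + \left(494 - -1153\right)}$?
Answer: $- \frac{308961077}{529055135} \approx -0.58399$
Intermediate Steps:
$l = - \frac{4369}{2681}$ ($l = - \frac{4369}{1034 + \left(494 + 1153\right)} = - \frac{4369}{1034 + 1647} = - \frac{4369}{2681} \approx -1.6296$)
$\frac{l}{-1294} - \frac{714}{1220} = - \frac{4369}{2681 \left(-1294\right)} - \frac{714}{1220} = \left(- \frac{4369}{2681}\right) \left(- \frac{1}{1294}\right) - \frac{357}{610} = \frac{4369}{3469214} - \frac{357}{610} = - \frac{308961077}{529055135}$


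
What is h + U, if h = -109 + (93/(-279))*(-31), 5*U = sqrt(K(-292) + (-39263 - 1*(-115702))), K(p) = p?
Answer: -296/3 + sqrt(76147)/5 ≈ -43.477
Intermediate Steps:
U = sqrt(76147)/5 (U = sqrt(-292 + (-39263 - 1*(-115702)))/5 = sqrt(-292 + (-39263 + 115702))/5 = sqrt(-292 + 76439)/5 = sqrt(76147)/5 ≈ 55.190)
h = -296/3 (h = -109 + (93*(-1/279))*(-31) = -109 - 1/3*(-31) = -109 + 31/3 = -296/3 ≈ -98.667)
h + U = -296/3 + sqrt(76147)/5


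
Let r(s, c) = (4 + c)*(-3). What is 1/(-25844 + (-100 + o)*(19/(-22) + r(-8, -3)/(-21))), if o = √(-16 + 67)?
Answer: -611206904/15751976075005 + 17094*√51/15751976075005 ≈ -3.8794e-5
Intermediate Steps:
o = √51 ≈ 7.1414
r(s, c) = -12 - 3*c
1/(-25844 + (-100 + o)*(19/(-22) + r(-8, -3)/(-21))) = 1/(-25844 + (-100 + √51)*(19/(-22) + (-12 - 3*(-3))/(-21))) = 1/(-25844 + (-100 + √51)*(19*(-1/22) + (-12 + 9)*(-1/21))) = 1/(-25844 + (-100 + √51)*(-19/22 - 3*(-1/21))) = 1/(-25844 + (-100 + √51)*(-19/22 + ⅐)) = 1/(-25844 + (-100 + √51)*(-111/154)) = 1/(-25844 + (5550/77 - 111*√51/154)) = 1/(-1984438/77 - 111*√51/154)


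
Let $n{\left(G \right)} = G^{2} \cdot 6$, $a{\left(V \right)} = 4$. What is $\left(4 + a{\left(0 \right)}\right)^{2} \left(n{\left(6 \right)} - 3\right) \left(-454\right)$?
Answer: $-6188928$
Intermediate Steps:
$n{\left(G \right)} = 6 G^{2}$
$\left(4 + a{\left(0 \right)}\right)^{2} \left(n{\left(6 \right)} - 3\right) \left(-454\right) = \left(4 + 4\right)^{2} \left(6 \cdot 6^{2} - 3\right) \left(-454\right) = 8^{2} \left(6 \cdot 36 - 3\right) \left(-454\right) = 64 \left(216 - 3\right) \left(-454\right) = 64 \cdot 213 \left(-454\right) = 13632 \left(-454\right) = -6188928$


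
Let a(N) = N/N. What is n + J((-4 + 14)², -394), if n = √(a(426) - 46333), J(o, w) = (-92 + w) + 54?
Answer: -432 + 18*I*√143 ≈ -432.0 + 215.25*I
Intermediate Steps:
a(N) = 1
J(o, w) = -38 + w
n = 18*I*√143 (n = √(1 - 46333) = √(-46332) = 18*I*√143 ≈ 215.25*I)
n + J((-4 + 14)², -394) = 18*I*√143 + (-38 - 394) = 18*I*√143 - 432 = -432 + 18*I*√143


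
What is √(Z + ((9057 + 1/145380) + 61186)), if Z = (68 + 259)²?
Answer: √936147809545545/72690 ≈ 420.92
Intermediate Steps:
Z = 106929 (Z = 327² = 106929)
√(Z + ((9057 + 1/145380) + 61186)) = √(106929 + ((9057 + 1/145380) + 61186)) = √(106929 + (1316706661/145380 + 61186)) = √(106929 + 10211927341/145380) = √(25757265361/145380) = √936147809545545/72690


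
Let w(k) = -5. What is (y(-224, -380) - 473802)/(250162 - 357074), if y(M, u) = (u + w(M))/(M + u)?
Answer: 286176023/64574848 ≈ 4.4317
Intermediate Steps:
y(M, u) = (-5 + u)/(M + u) (y(M, u) = (u - 5)/(M + u) = (-5 + u)/(M + u))
(y(-224, -380) - 473802)/(250162 - 357074) = ((-5 - 380)/(-224 - 380) - 473802)/(250162 - 357074) = (-385/(-604) - 473802)/(-106912) = (-1/604*(-385) - 473802)*(-1/106912) = (385/604 - 473802)*(-1/106912) = -286176023/604*(-1/106912) = 286176023/64574848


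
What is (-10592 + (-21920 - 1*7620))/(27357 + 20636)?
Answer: -40132/47993 ≈ -0.83621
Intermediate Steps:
(-10592 + (-21920 - 1*7620))/(27357 + 20636) = (-10592 + (-21920 - 7620))/47993 = (-10592 - 29540)*(1/47993) = -40132*1/47993 = -40132/47993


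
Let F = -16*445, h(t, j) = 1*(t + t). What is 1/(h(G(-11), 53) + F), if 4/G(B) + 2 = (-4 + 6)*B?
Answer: -3/21361 ≈ -0.00014044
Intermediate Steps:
G(B) = 4/(-2 + 2*B) (G(B) = 4/(-2 + (-4 + 6)*B) = 4/(-2 + 2*B))
h(t, j) = 2*t (h(t, j) = 1*(2*t) = 2*t)
F = -7120
1/(h(G(-11), 53) + F) = 1/(2*(2/(-1 - 11)) - 7120) = 1/(2*(2/(-12)) - 7120) = 1/(2*(2*(-1/12)) - 7120) = 1/(2*(-⅙) - 7120) = 1/(-⅓ - 7120) = 1/(-21361/3) = -3/21361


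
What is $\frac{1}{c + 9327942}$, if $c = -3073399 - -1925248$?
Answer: $\frac{1}{8179791} \approx 1.2225 \cdot 10^{-7}$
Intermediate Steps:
$c = -1148151$ ($c = -3073399 + 1925248 = -1148151$)
$\frac{1}{c + 9327942} = \frac{1}{-1148151 + 9327942} = \frac{1}{8179791}$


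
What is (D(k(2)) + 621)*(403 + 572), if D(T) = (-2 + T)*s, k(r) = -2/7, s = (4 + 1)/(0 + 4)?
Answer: 4218825/7 ≈ 6.0269e+5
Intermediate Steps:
s = 5/4 ≈ 1.2500
k(r) = -2/7 (k(r) = -2*⅐ = -2/7)
D(T) = -5/2 + 5*T/4 (D(T) = (-2 + T)*(5/4) = -5/2 + 5*T/4)
(D(k(2)) + 621)*(403 + 572) = ((-5/2 + (5/4)*(-2/7)) + 621)*(403 + 572) = ((-5/2 - 5/14) + 621)*975 = (-20/7 + 621)*975 = (4327/7)*975 = 4218825/7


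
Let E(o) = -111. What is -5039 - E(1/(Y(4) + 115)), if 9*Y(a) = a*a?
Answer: -4928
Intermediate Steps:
Y(a) = a²/9 (Y(a) = (a*a)/9 = a²/9)
-5039 - E(1/(Y(4) + 115)) = -5039 - 1*(-111) = -5039 + 111 = -4928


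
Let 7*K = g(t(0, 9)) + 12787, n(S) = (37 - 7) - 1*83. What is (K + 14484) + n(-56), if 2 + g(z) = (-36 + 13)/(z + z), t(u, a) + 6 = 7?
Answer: 227581/14 ≈ 16256.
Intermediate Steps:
t(u, a) = 1 (t(u, a) = -6 + 7 = 1)
n(S) = -53 (n(S) = 30 - 83 = -53)
g(z) = -2 - 23/(2*z) (g(z) = -2 + (-36 + 13)/(z + z) = -2 - 23*1/(2*z) = -2 - 23/(2*z))
K = 25547/14 (K = ((-2 - 23/2/1) + 12787)/7 = ((-2 - 23/2*1) + 12787)/7 = ((-2 - 23/2) + 12787)/7 = (-27/2 + 12787)/7 = (⅐)*(25547/2) = 25547/14 ≈ 1824.8)
(K + 14484) + n(-56) = (25547/14 + 14484) - 53 = 228323/14 - 53 = 227581/14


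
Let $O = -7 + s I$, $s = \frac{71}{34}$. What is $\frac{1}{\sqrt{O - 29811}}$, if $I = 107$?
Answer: $- \frac{i \sqrt{510}}{3885} \approx - 0.0058129 i$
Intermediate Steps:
$s = \frac{71}{34}$ ($s = 71 \cdot \frac{1}{34} = \frac{71}{34} \approx 2.0882$)
$O = \frac{7359}{34}$ ($O = -7 + \frac{71}{34} \cdot 107 = -7 + \frac{7597}{34} = \frac{7359}{34} \approx 216.44$)
$\frac{1}{\sqrt{O - 29811}} = \frac{1}{\sqrt{\frac{7359}{34} - 29811}} = \frac{1}{\sqrt{- \frac{1006215}{34}}} = \frac{1}{\frac{259}{34} i \sqrt{510}} = - \frac{i \sqrt{510}}{3885}$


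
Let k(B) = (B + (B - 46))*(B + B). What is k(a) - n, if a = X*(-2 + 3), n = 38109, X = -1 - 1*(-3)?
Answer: -38277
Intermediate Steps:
X = 2 (X = -1 + 3 = 2)
a = 2 (a = 2*(-2 + 3) = 2*1 = 2)
k(B) = 2*B*(-46 + 2*B) (k(B) = (B + (-46 + B))*(2*B) = (-46 + 2*B)*(2*B) = 2*B*(-46 + 2*B))
k(a) - n = 4*2*(-23 + 2) - 1*38109 = 4*2*(-21) - 38109 = -168 - 38109 = -38277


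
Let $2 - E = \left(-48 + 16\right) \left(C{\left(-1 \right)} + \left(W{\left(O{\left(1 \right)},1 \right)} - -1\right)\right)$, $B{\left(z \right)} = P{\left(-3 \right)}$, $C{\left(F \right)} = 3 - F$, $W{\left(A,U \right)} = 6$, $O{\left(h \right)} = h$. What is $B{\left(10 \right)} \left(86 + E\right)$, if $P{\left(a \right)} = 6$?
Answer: $2640$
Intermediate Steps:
$B{\left(z \right)} = 6$
$E = 354$ ($E = 2 - \left(-48 + 16\right) \left(\left(3 - -1\right) + \left(6 - -1\right)\right) = 2 - - 32 \left(\left(3 + 1\right) + \left(6 + 1\right)\right) = 2 - - 32 \left(4 + 7\right) = 2 - \left(-32\right) 11 = 2 - -352 = 2 + 352 = 354$)
$B{\left(10 \right)} \left(86 + E\right) = 6 \left(86 + 354\right) = 6 \cdot 440 = 2640$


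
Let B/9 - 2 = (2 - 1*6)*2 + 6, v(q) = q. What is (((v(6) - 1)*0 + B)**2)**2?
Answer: 0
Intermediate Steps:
B = 0 (B = 18 + 9*((2 - 1*6)*2 + 6) = 18 + 9*((2 - 6)*2 + 6) = 18 + 9*(-4*2 + 6) = 18 + 9*(-8 + 6) = 18 + 9*(-2) = 18 - 18 = 0)
(((v(6) - 1)*0 + B)**2)**2 = (((6 - 1)*0 + 0)**2)**2 = ((5*0 + 0)**2)**2 = ((0 + 0)**2)**2 = (0**2)**2 = 0**2 = 0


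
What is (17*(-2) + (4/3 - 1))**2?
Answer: 10201/9 ≈ 1133.4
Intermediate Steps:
(17*(-2) + (4/3 - 1))**2 = (-34 + ((1/3)*4 - 1))**2 = (-34 + (4/3 - 1))**2 = (-34 + 1/3)**2 = (-101/3)**2 = 10201/9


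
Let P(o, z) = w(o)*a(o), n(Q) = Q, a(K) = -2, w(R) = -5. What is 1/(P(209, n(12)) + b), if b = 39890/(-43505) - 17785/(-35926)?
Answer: 28417466/272186447 ≈ 0.10440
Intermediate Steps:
b = -11988213/28417466 (b = 39890*(-1/43505) - 17785*(-1/35926) = -7978/8701 + 17785/35926 = -11988213/28417466 ≈ -0.42186)
P(o, z) = 10 (P(o, z) = -5*(-2) = 10)
1/(P(209, n(12)) + b) = 1/(10 - 11988213/28417466) = 1/(272186447/28417466) = 28417466/272186447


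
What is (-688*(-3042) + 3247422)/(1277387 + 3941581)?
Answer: 890053/869828 ≈ 1.0233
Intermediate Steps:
(-688*(-3042) + 3247422)/(1277387 + 3941581) = (2092896 + 3247422)/5218968 = 5340318*(1/5218968) = 890053/869828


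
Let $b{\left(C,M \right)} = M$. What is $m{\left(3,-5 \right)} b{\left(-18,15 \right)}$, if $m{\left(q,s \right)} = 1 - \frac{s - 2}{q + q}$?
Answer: $\frac{65}{2} \approx 32.5$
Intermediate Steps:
$m{\left(q,s \right)} = 1 - \frac{-2 + s}{2 q}$
$m{\left(3,-5 \right)} b{\left(-18,15 \right)} = \frac{1 + 3 - - \frac{5}{2}}{3} \cdot 15 = \frac{1 + 3 + \frac{5}{2}}{3} \cdot 15 = \frac{1}{3} \cdot \frac{13}{2} \cdot 15 = \frac{13}{6} \cdot 15 = \frac{65}{2}$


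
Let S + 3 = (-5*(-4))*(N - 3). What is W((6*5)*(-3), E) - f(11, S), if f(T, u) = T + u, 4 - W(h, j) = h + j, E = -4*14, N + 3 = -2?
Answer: 302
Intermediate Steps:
N = -5 (N = -3 - 2 = -5)
E = -56
S = -163 (S = -3 + (-5*(-4))*(-5 - 3) = -3 + 20*(-8) = -3 - 160 = -163)
W(h, j) = 4 - h - j (W(h, j) = 4 - (h + j) = 4 + (-h - j) = 4 - h - j)
W((6*5)*(-3), E) - f(11, S) = (4 - 6*5*(-3) - 1*(-56)) - (11 - 163) = (4 - 30*(-3) + 56) - 1*(-152) = (4 - 1*(-90) + 56) + 152 = (4 + 90 + 56) + 152 = 150 + 152 = 302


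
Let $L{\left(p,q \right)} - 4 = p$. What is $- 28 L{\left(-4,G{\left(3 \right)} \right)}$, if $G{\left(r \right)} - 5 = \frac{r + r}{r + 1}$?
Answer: $0$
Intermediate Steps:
$G{\left(r \right)} = 5 + \frac{2 r}{1 + r}$ ($G{\left(r \right)} = 5 + \frac{r + r}{r + 1} = 5 + \frac{2 r}{1 + r}$)
$L{\left(p,q \right)} = 4 + p$
$- 28 L{\left(-4,G{\left(3 \right)} \right)} = - 28 \left(4 - 4\right) = \left(-28\right) 0 = 0$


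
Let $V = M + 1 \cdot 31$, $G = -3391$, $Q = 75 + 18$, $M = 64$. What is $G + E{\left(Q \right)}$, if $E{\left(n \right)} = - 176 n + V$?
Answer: $-19664$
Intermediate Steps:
$Q = 93$
$V = 95$ ($V = 64 + 1 \cdot 31 = 64 + 31 = 95$)
$E{\left(n \right)} = 95 - 176 n$ ($E{\left(n \right)} = - 176 n + 95 = 95 - 176 n$)
$G + E{\left(Q \right)} = -3391 + \left(95 - 16368\right) = -3391 - 16273 = -19664$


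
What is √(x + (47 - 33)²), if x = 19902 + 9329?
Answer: √29427 ≈ 171.54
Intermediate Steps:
x = 29231
√(x + (47 - 33)²) = √(29231 + (47 - 33)²) = √(29231 + 14²) = √(29231 + 196) = √29427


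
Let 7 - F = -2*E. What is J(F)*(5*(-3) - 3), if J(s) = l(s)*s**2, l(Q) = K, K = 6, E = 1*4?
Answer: -24300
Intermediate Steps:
E = 4
F = 15 (F = 7 - (-2)*4 = 7 - 1*(-8) = 7 + 8 = 15)
l(Q) = 6
J(s) = 6*s**2
J(F)*(5*(-3) - 3) = (6*15**2)*(5*(-3) - 3) = (6*225)*(-15 - 3) = 1350*(-18) = -24300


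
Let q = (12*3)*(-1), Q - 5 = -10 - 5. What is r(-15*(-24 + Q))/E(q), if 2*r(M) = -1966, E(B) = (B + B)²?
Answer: -983/5184 ≈ -0.18962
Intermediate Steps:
Q = -10 (Q = 5 + (-10 - 5) = 5 - 15 = -10)
q = -36 (q = 36*(-1) = -36)
E(B) = 4*B² (E(B) = (2*B)² = 4*B²)
r(M) = -983 (r(M) = (½)*(-1966) = -983)
r(-15*(-24 + Q))/E(q) = -983/(4*(-36)²) = -983/(4*1296) = -983/5184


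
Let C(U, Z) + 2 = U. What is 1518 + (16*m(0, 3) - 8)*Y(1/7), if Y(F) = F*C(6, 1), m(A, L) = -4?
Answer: 10338/7 ≈ 1476.9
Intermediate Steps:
C(U, Z) = -2 + U
Y(F) = 4*F (Y(F) = F*(-2 + 6) = F*4 = 4*F)
1518 + (16*m(0, 3) - 8)*Y(1/7) = 1518 + (16*(-4) - 8)*(4/7) = 1518 + (-64 - 8)*(4*(1/7)) = 1518 - 72*4/7 = 1518 - 288/7 = 10338/7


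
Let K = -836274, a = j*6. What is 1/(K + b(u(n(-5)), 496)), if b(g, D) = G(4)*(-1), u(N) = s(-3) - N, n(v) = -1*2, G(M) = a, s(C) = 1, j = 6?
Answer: -1/836310 ≈ -1.1957e-6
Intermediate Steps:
a = 36 (a = 6*6 = 36)
G(M) = 36
n(v) = -2
u(N) = 1 - N
b(g, D) = -36 (b(g, D) = 36*(-1) = -36)
1/(K + b(u(n(-5)), 496)) = 1/(-836274 - 36) = 1/(-836310) = -1/836310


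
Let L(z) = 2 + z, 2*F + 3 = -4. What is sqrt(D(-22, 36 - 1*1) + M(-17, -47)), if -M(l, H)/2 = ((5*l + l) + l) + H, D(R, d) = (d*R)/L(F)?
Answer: 2*sqrt(1902)/3 ≈ 29.075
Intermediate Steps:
F = -7/2 (F = -3/2 + (1/2)*(-4) = -3/2 - 2 = -7/2 ≈ -3.5000)
D(R, d) = -2*R*d/3 (D(R, d) = (d*R)/(2 - 7/2) = (R*d)/(-3/2) = (R*d)*(-2/3) = -2*R*d/3)
M(l, H) = -14*l - 2*H (M(l, H) = -2*(((5*l + l) + l) + H) = -2*((6*l + l) + H) = -2*(7*l + H) = -2*(H + 7*l) = -14*l - 2*H)
sqrt(D(-22, 36 - 1*1) + M(-17, -47)) = sqrt(-2/3*(-22)*(36 - 1*1) + (-14*(-17) - 2*(-47))) = sqrt(-2/3*(-22)*(36 - 1) + (238 + 94)) = sqrt(-2/3*(-22)*35 + 332) = sqrt(1540/3 + 332) = sqrt(2536/3) = 2*sqrt(1902)/3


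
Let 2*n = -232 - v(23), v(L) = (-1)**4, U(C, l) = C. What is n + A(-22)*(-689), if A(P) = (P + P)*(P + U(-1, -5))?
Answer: -1394769/2 ≈ -6.9738e+5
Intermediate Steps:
v(L) = 1
A(P) = 2*P*(-1 + P) (A(P) = (P + P)*(P - 1) = (2*P)*(-1 + P) = 2*P*(-1 + P))
n = -233/2 (n = (-232 - 1*1)/2 = (-232 - 1)/2 = (1/2)*(-233) = -233/2 ≈ -116.50)
n + A(-22)*(-689) = -233/2 + (2*(-22)*(-1 - 22))*(-689) = -233/2 + (2*(-22)*(-23))*(-689) = -233/2 + 1012*(-689) = -233/2 - 697268 = -1394769/2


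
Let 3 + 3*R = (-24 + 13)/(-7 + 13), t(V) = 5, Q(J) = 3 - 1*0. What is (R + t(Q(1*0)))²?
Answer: 3721/324 ≈ 11.485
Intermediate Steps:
Q(J) = 3 (Q(J) = 3 + 0 = 3)
R = -29/18 (R = -1 + ((-24 + 13)/(-7 + 13))/3 = -1 + (-11/6)/3 = -1 + (-11*⅙)/3 = -1 + (⅓)*(-11/6) = -1 - 11/18 = -29/18 ≈ -1.6111)
(R + t(Q(1*0)))² = (-29/18 + 5)² = (61/18)² = 3721/324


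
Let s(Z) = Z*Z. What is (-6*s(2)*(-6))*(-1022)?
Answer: -147168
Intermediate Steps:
s(Z) = Z**2
(-6*s(2)*(-6))*(-1022) = (-6*2**2*(-6))*(-1022) = (-6*4*(-6))*(-1022) = -24*(-6)*(-1022) = 144*(-1022) = -147168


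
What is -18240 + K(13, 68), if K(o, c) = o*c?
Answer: -17356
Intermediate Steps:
K(o, c) = c*o
-18240 + K(13, 68) = -18240 + 68*13 = -18240 + 884 = -17356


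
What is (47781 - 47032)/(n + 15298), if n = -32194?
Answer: -749/16896 ≈ -0.044330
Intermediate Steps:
(47781 - 47032)/(n + 15298) = (47781 - 47032)/(-32194 + 15298) = 749/(-16896) = 749*(-1/16896) = -749/16896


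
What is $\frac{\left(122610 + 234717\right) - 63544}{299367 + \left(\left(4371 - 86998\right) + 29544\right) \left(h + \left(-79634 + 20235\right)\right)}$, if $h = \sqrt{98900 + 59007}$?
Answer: $\frac{926408403598972}{9943338298727594933} + \frac{15594882989 \sqrt{157907}}{9943338298727594933} \approx 9.3792 \cdot 10^{-5}$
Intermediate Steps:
$h = \sqrt{157907} \approx 397.38$
$\frac{\left(122610 + 234717\right) - 63544}{299367 + \left(\left(4371 - 86998\right) + 29544\right) \left(h + \left(-79634 + 20235\right)\right)} = \frac{\left(122610 + 234717\right) - 63544}{299367 + \left(\left(4371 - 86998\right) + 29544\right) \left(\sqrt{157907} + \left(-79634 + 20235\right)\right)} = \frac{357327 - 63544}{299367 + \left(\left(4371 - 86998\right) + 29544\right) \left(\sqrt{157907} - 59399\right)} = \frac{293783}{299367 + \left(-82627 + 29544\right) \left(-59399 + \sqrt{157907}\right)} = \frac{293783}{299367 - 53083 \left(-59399 + \sqrt{157907}\right)} = \frac{293783}{299367 + \left(3153077117 - 53083 \sqrt{157907}\right)} = \frac{293783}{3153376484 - 53083 \sqrt{157907}}$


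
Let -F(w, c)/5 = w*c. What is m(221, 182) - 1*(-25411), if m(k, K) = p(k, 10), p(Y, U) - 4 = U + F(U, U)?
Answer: 24925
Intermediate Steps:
F(w, c) = -5*c*w (F(w, c) = -5*w*c = -5*c*w)
p(Y, U) = 4 + U - 5*U² (p(Y, U) = 4 + (U - 5*U*U) = 4 + (U - 5*U²) = 4 + U - 5*U²)
m(k, K) = -486 (m(k, K) = 4 + 10 - 5*10² = 4 + 10 - 5*100 = 4 + 10 - 500 = -486)
m(221, 182) - 1*(-25411) = -486 - 1*(-25411) = -486 + 25411 = 24925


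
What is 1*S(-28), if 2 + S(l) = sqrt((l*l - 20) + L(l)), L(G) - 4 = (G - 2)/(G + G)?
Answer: -2 + 3*sqrt(16737)/14 ≈ 25.722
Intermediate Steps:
L(G) = 4 + (-2 + G)/(2*G) (L(G) = 4 + (G - 2)/(G + G) = 4 + (-2 + G)/((2*G)) = 4 + (-2 + G)*(1/(2*G)) = 4 + (-2 + G)/(2*G))
S(l) = -2 + sqrt(-31/2 + l**2 - 1/l) (S(l) = -2 + sqrt((l*l - 20) + (9/2 - 1/l)) = -2 + sqrt((l**2 - 20) + (9/2 - 1/l)) = -2 + sqrt((-20 + l**2) + (9/2 - 1/l)) = -2 + sqrt(-31/2 + l**2 - 1/l))
1*S(-28) = 1*(-2 + sqrt(-62 - 4/(-28) + 4*(-28)**2)/2) = 1*(-2 + sqrt(-62 - 4*(-1/28) + 4*784)/2) = 1*(-2 + sqrt(-62 + 1/7 + 3136)/2) = 1*(-2 + sqrt(21519/7)/2) = 1*(-2 + (3*sqrt(16737)/7)/2) = 1*(-2 + 3*sqrt(16737)/14) = -2 + 3*sqrt(16737)/14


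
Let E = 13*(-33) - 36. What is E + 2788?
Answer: 2323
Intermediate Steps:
E = -465 (E = -429 - 36 = -465)
E + 2788 = -465 + 2788 = 2323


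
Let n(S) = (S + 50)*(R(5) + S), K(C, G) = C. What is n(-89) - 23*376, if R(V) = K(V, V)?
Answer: -5372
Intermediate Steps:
R(V) = V
n(S) = (5 + S)*(50 + S) (n(S) = (S + 50)*(5 + S) = (50 + S)*(5 + S) = (5 + S)*(50 + S))
n(-89) - 23*376 = (250 + (-89)**2 + 55*(-89)) - 23*376 = (250 + 7921 - 4895) - 8648 = 3276 - 8648 = -5372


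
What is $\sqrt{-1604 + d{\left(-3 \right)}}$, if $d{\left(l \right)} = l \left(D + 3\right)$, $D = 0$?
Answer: $i \sqrt{1613} \approx 40.162 i$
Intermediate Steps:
$d{\left(l \right)} = 3 l$ ($d{\left(l \right)} = l \left(0 + 3\right) = l 3 = 3 l$)
$\sqrt{-1604 + d{\left(-3 \right)}} = \sqrt{-1604 + 3 \left(-3\right)} = \sqrt{-1604 - 9} = \sqrt{-1613} = i \sqrt{1613}$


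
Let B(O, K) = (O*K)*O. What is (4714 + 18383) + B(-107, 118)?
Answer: 1374079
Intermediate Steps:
B(O, K) = K*O**2 (B(O, K) = (K*O)*O = K*O**2)
(4714 + 18383) + B(-107, 118) = (4714 + 18383) + 118*(-107)**2 = 23097 + 118*11449 = 23097 + 1350982 = 1374079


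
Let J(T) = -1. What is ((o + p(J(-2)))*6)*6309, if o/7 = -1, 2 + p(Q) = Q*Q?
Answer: -302832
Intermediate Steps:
p(Q) = -2 + Q² (p(Q) = -2 + Q*Q = -2 + Q²)
o = -7 (o = 7*(-1) = -7)
((o + p(J(-2)))*6)*6309 = ((-7 + (-2 + (-1)²))*6)*6309 = ((-7 + (-2 + 1))*6)*6309 = ((-7 - 1)*6)*6309 = -8*6*6309 = -48*6309 = -302832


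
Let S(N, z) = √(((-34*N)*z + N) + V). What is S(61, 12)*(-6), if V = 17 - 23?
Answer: -6*I*√24833 ≈ -945.51*I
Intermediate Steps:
V = -6
S(N, z) = √(-6 + N - 34*N*z) (S(N, z) = √(((-34*N)*z + N) - 6) = √((-34*N*z + N) - 6) = √((N - 34*N*z) - 6) = √(-6 + N - 34*N*z))
S(61, 12)*(-6) = √(-6 + 61 - 34*61*12)*(-6) = √(-6 + 61 - 24888)*(-6) = √(-24833)*(-6) = (I*√24833)*(-6) = -6*I*√24833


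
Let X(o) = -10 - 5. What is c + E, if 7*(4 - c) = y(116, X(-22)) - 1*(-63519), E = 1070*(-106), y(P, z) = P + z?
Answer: -857532/7 ≈ -1.2250e+5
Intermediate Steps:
X(o) = -15
E = -113420
c = -63592/7 (c = 4 - ((116 - 15) - 1*(-63519))/7 = 4 - (101 + 63519)/7 = 4 - ⅐*63620 = 4 - 63620/7 = -63592/7 ≈ -9084.6)
c + E = -63592/7 - 113420 = -857532/7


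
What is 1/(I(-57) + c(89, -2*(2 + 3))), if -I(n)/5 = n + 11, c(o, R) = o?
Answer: 1/319 ≈ 0.0031348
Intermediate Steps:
I(n) = -55 - 5*n (I(n) = -5*(n + 11) = -5*(11 + n) = -55 - 5*n)
1/(I(-57) + c(89, -2*(2 + 3))) = 1/((-55 - 5*(-57)) + 89) = 1/((-55 + 285) + 89) = 1/(230 + 89) = 1/319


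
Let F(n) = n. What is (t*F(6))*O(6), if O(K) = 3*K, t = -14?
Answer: -1512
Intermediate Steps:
(t*F(6))*O(6) = (-14*6)*(3*6) = -84*18 = -1512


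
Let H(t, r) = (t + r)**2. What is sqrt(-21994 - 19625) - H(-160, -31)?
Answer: -36481 + I*sqrt(41619) ≈ -36481.0 + 204.01*I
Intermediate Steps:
H(t, r) = (r + t)**2
sqrt(-21994 - 19625) - H(-160, -31) = sqrt(-21994 - 19625) - (-31 - 160)**2 = sqrt(-41619) - 1*(-191)**2 = I*sqrt(41619) - 1*36481 = I*sqrt(41619) - 36481 = -36481 + I*sqrt(41619)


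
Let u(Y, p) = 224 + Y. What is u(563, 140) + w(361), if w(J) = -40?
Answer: 747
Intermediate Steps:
u(563, 140) + w(361) = (224 + 563) - 40 = 787 - 40 = 747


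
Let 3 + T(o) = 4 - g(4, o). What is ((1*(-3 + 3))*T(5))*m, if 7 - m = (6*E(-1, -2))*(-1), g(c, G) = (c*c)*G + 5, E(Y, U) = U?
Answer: 0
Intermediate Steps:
g(c, G) = 5 + G*c² (g(c, G) = c²*G + 5 = G*c² + 5 = 5 + G*c²)
T(o) = -4 - 16*o (T(o) = -3 + (4 - (5 + o*4²)) = -3 + (4 - (5 + o*16)) = -3 + (4 - (5 + 16*o)) = -3 + (4 + (-5 - 16*o)) = -3 + (-1 - 16*o) = -4 - 16*o)
m = -5 (m = 7 - 6*(-2)*(-1) = 7 - (-12)*(-1) = 7 - 1*12 = 7 - 12 = -5)
((1*(-3 + 3))*T(5))*m = ((1*(-3 + 3))*(-4 - 16*5))*(-5) = ((1*0)*(-4 - 80))*(-5) = (0*(-84))*(-5) = 0*(-5) = 0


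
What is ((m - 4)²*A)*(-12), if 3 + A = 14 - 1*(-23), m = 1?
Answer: -3672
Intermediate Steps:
A = 34 (A = -3 + (14 - 1*(-23)) = -3 + (14 + 23) = -3 + 37 = 34)
((m - 4)²*A)*(-12) = ((1 - 4)²*34)*(-12) = ((-3)²*34)*(-12) = (9*34)*(-12) = 306*(-12) = -3672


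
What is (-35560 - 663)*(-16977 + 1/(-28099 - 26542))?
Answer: 33601913065534/54641 ≈ 6.1496e+8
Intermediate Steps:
(-35560 - 663)*(-16977 + 1/(-28099 - 26542)) = -36223*(-16977 + 1/(-54641)) = -36223*(-16977 - 1/54641) = -36223*(-927640258/54641) = 33601913065534/54641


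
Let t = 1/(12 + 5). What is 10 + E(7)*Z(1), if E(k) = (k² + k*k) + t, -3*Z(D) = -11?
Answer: 18847/51 ≈ 369.55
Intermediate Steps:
t = 1/17 ≈ 0.058824
Z(D) = 11/3 (Z(D) = -⅓*(-11) = 11/3)
E(k) = 1/17 + 2*k² (E(k) = (k² + k*k) + 1/17 = (k² + k²) + 1/17 = 2*k² + 1/17 = 1/17 + 2*k²)
10 + E(7)*Z(1) = 10 + (1/17 + 2*7²)*(11/3) = 10 + (1/17 + 2*49)*(11/3) = 10 + (1/17 + 98)*(11/3) = 10 + (1667/17)*(11/3) = 10 + 18337/51 = 18847/51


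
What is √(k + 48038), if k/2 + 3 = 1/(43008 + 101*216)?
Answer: √12614857238055/16206 ≈ 219.16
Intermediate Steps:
k = -194471/32412 (k = -6 + 2/(43008 + 101*216) = -6 + 2/(43008 + 21816) = -6 + 2/64824 = -6 + 2*(1/64824) = -6 + 1/32412 = -194471/32412 ≈ -6.0000)
√(k + 48038) = √(-194471/32412 + 48038) = √(1556813185/32412) = √12614857238055/16206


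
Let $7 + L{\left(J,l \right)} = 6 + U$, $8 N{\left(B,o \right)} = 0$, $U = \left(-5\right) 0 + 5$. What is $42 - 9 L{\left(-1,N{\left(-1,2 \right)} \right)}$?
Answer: $6$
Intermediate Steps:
$U = 5$ ($U = 0 + 5 = 5$)
$N{\left(B,o \right)} = 0$ ($N{\left(B,o \right)} = \frac{1}{8} \cdot 0 = 0$)
$L{\left(J,l \right)} = 4$ ($L{\left(J,l \right)} = -7 + \left(6 + 5\right) = -7 + 11 = 4$)
$42 - 9 L{\left(-1,N{\left(-1,2 \right)} \right)} = 42 - 36 = 6$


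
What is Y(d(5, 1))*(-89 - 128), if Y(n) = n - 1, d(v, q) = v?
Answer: -868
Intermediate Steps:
Y(n) = -1 + n
Y(d(5, 1))*(-89 - 128) = (-1 + 5)*(-89 - 128) = 4*(-217) = -868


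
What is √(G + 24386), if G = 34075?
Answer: √58461 ≈ 241.79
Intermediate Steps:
√(G + 24386) = √(34075 + 24386) = √58461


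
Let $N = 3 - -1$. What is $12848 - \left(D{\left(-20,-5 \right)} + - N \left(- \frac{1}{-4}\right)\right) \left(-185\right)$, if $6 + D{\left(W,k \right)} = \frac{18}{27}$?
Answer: $\frac{35029}{3} \approx 11676.0$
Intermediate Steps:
$N = 4$ ($N = 3 + 1 = 4$)
$D{\left(W,k \right)} = - \frac{16}{3}$ ($D{\left(W,k \right)} = -6 + \frac{18}{27} = -6 + 18 \cdot \frac{1}{27} = -6 + \frac{2}{3} = - \frac{16}{3}$)
$12848 - \left(D{\left(-20,-5 \right)} + - N \left(- \frac{1}{-4}\right)\right) \left(-185\right) = 12848 - \left(- \frac{16}{3} + \left(-1\right) 4 \left(- \frac{1}{-4}\right)\right) \left(-185\right) = 12848 - \left(- \frac{16}{3} - 4 \left(\left(-1\right) \left(- \frac{1}{4}\right)\right)\right) \left(-185\right) = 12848 - \left(- \frac{16}{3} - 1\right) \left(-185\right) = 12848 - \left(- \frac{19}{3}\right) \left(-185\right) = 12848 - \frac{3515}{3} = \frac{35029}{3}$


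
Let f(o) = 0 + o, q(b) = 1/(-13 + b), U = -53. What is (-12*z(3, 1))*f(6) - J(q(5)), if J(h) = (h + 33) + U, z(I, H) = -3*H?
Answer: 1889/8 ≈ 236.13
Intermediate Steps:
J(h) = -20 + h (J(h) = (h + 33) - 53 = (33 + h) - 53 = -20 + h)
f(o) = o
(-12*z(3, 1))*f(6) - J(q(5)) = -(-36)*6 - (-20 + 1/(-13 + 5)) = -12*(-3)*6 - (-20 + 1/(-8)) = 36*6 - (-20 - 1/8) = 216 - 1*(-161/8) = 216 + 161/8 = 1889/8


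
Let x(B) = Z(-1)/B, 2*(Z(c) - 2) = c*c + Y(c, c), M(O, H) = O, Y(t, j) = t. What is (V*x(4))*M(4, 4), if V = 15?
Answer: 30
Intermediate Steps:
Z(c) = 2 + c/2 + c²/2 (Z(c) = 2 + (c*c + c)/2 = 2 + (c² + c)/2 = 2 + (c + c²)/2 = 2 + (c/2 + c²/2) = 2 + c/2 + c²/2)
x(B) = 2/B (x(B) = (2 + (½)*(-1) + (½)*(-1)²)/B = (2 - ½ + (½)*1)/B = (2 - ½ + ½)/B = 2/B)
(V*x(4))*M(4, 4) = (15*(2/4))*4 = (15*(2*(¼)))*4 = (15*(½))*4 = (15/2)*4 = 30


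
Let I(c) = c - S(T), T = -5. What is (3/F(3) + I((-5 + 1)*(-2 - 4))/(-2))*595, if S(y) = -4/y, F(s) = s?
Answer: -6307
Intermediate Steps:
I(c) = -4/5 + c (I(c) = c - (-4)/(-5) = c - (-4)*(-1)/5 = c - 1*4/5 = c - 4/5 = -4/5 + c)
(3/F(3) + I((-5 + 1)*(-2 - 4))/(-2))*595 = (3/3 + (-4/5 + (-5 + 1)*(-2 - 4))/(-2))*595 = (3*(1/3) + (-4/5 - 4*(-6))*(-1/2))*595 = (1 + (-4/5 + 24)*(-1/2))*595 = (1 + (116/5)*(-1/2))*595 = (1 - 58/5)*595 = -53/5*595 = -6307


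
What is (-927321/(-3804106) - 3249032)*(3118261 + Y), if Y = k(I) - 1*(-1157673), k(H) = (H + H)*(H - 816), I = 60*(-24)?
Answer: -66576637527157635097/1902053 ≈ -3.5003e+13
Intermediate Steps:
I = -1440
k(H) = 2*H*(-816 + H) (k(H) = (2*H)*(-816 + H) = 2*H*(-816 + H))
Y = 7654953 (Y = 2*(-1440)*(-816 - 1440) - 1*(-1157673) = 2*(-1440)*(-2256) + 1157673 = 6497280 + 1157673 = 7654953)
(-927321/(-3804106) - 3249032)*(3118261 + Y) = (-927321/(-3804106) - 3249032)*(3118261 + 7654953) = (-927321*(-1/3804106) - 3249032)*10773214 = (927321/3804106 - 3249032)*10773214 = -12359661198071/3804106*10773214 = -66576637527157635097/1902053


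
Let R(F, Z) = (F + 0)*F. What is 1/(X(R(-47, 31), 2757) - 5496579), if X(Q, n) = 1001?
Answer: -1/5495578 ≈ -1.8196e-7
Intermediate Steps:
R(F, Z) = F**2 (R(F, Z) = F*F = F**2)
1/(X(R(-47, 31), 2757) - 5496579) = 1/(1001 - 5496579) = 1/(-5495578) = -1/5495578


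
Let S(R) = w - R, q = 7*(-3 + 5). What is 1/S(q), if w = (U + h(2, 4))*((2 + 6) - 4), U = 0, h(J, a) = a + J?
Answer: 1/10 ≈ 0.10000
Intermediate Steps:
h(J, a) = J + a
q = 14 (q = 7*2 = 14)
w = 24 (w = (0 + (2 + 4))*((2 + 6) - 4) = (0 + 6)*(8 - 4) = 6*4 = 24)
S(R) = 24 - R
1/S(q) = 1/(24 - 1*14) = 1/(24 - 14) = 1/10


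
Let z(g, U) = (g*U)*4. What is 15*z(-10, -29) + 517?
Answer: 17917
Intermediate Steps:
z(g, U) = 4*U*g (z(g, U) = (U*g)*4 = 4*U*g)
15*z(-10, -29) + 517 = 15*(4*(-29)*(-10)) + 517 = 15*1160 + 517 = 17400 + 517 = 17917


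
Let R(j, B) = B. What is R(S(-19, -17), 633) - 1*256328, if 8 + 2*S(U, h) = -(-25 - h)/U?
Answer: -255695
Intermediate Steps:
S(U, h) = -4 - (-25 - h)/(2*U) (S(U, h) = -4 + (-(-25 - h)/U)/2 = -4 - (-25 - h)/(2*U))
R(S(-19, -17), 633) - 1*256328 = 633 - 1*256328 = 633 - 256328 = -255695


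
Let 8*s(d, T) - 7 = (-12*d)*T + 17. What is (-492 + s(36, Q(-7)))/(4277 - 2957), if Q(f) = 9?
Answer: -65/88 ≈ -0.73864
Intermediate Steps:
s(d, T) = 3 - 3*T*d/2 (s(d, T) = 7/8 + ((-12*d)*T + 17)/8 = 7/8 + (-12*T*d + 17)/8 = 7/8 + (17 - 12*T*d)/8 = 7/8 + (17/8 - 3*T*d/2) = 3 - 3*T*d/2)
(-492 + s(36, Q(-7)))/(4277 - 2957) = (-492 + (3 - 3/2*9*36))/(4277 - 2957) = (-492 + (3 - 486))/1320 = (-492 - 483)*(1/1320) = -975*1/1320 = -65/88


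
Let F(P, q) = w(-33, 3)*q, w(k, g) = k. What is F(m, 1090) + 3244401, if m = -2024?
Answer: 3208431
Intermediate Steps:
F(P, q) = -33*q
F(m, 1090) + 3244401 = -33*1090 + 3244401 = -35970 + 3244401 = 3208431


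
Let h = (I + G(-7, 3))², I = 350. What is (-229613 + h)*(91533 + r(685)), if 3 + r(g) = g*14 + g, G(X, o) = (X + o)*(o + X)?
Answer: -9738360885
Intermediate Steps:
G(X, o) = (X + o)² (G(X, o) = (X + o)*(X + o) = (X + o)²)
h = 133956 (h = (350 + (-7 + 3)²)² = (350 + (-4)²)² = (350 + 16)² = 366² = 133956)
r(g) = -3 + 15*g (r(g) = -3 + (g*14 + g) = -3 + (14*g + g) = -3 + 15*g)
(-229613 + h)*(91533 + r(685)) = (-229613 + 133956)*(91533 + (-3 + 15*685)) = -95657*(91533 + (-3 + 10275)) = -95657*(91533 + 10272) = -95657*101805 = -9738360885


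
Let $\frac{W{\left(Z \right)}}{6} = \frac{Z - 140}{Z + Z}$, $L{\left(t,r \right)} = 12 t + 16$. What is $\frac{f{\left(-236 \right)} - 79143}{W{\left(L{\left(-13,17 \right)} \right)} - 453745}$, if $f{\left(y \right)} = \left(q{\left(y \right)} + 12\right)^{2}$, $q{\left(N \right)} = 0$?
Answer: $\frac{78999}{453739} \approx 0.17411$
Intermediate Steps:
$L{\left(t,r \right)} = 16 + 12 t$
$W{\left(Z \right)} = \frac{3 \left(-140 + Z\right)}{Z}$ ($W{\left(Z \right)} = 6 \frac{Z - 140}{Z + Z} = 6 \frac{-140 + Z}{2 Z} = \frac{3 \left(-140 + Z\right)}{Z}$)
$f{\left(y \right)} = 144$ ($f{\left(y \right)} = \left(0 + 12\right)^{2} = 12^{2} = 144$)
$\frac{f{\left(-236 \right)} - 79143}{W{\left(L{\left(-13,17 \right)} \right)} - 453745} = \frac{144 - 79143}{\left(3 - \frac{420}{16 + 12 \left(-13\right)}\right) - 453745} = - \frac{78999}{\left(3 - \frac{420}{16 - 156}\right) - 453745} = - \frac{78999}{\left(3 - \frac{420}{-140}\right) - 453745} = - \frac{78999}{\left(3 - -3\right) - 453745} = - \frac{78999}{\left(3 + 3\right) - 453745} = - \frac{78999}{6 - 453745} = - \frac{78999}{-453739} = \left(-78999\right) \left(- \frac{1}{453739}\right) = \frac{78999}{453739}$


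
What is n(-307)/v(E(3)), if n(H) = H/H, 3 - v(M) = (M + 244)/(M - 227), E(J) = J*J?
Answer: 218/907 ≈ 0.24035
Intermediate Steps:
E(J) = J²
v(M) = 3 - (244 + M)/(-227 + M) (v(M) = 3 - (M + 244)/(M - 227) = 3 - (244 + M)/(-227 + M))
n(H) = 1
n(-307)/v(E(3)) = 1/((-925 + 2*3²)/(-227 + 3²)) = 1/((-925 + 2*9)/(-227 + 9)) = 1/((-925 + 18)/(-218)) = 1/(-1/218*(-907)) = 1/(907/218) = 1*(218/907) = 218/907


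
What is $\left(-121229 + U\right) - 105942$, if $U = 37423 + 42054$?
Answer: $-147694$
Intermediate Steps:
$U = 79477$
$\left(-121229 + U\right) - 105942 = \left(-121229 + 79477\right) - 105942 = -41752 - 105942 = -147694$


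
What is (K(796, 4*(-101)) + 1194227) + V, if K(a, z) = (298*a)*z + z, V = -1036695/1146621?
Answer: -36171386292828/382207 ≈ -9.4638e+7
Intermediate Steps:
V = -345565/382207 (V = -1036695*1/1146621 = -345565/382207 ≈ -0.90413)
K(a, z) = z + 298*a*z (K(a, z) = 298*a*z + z = z + 298*a*z)
(K(796, 4*(-101)) + 1194227) + V = ((4*(-101))*(1 + 298*796) + 1194227) - 345565/382207 = (-404*(1 + 237208) + 1194227) - 345565/382207 = (-404*237209 + 1194227) - 345565/382207 = (-95832436 + 1194227) - 345565/382207 = -94638209 - 345565/382207 = -36171386292828/382207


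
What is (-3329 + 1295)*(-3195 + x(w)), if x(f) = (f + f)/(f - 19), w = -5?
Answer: 12995565/2 ≈ 6.4978e+6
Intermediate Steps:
x(f) = 2*f/(-19 + f) (x(f) = (2*f)/(-19 + f) = 2*f/(-19 + f))
(-3329 + 1295)*(-3195 + x(w)) = (-3329 + 1295)*(-3195 + 2*(-5)/(-19 - 5)) = -2034*(-3195 + 2*(-5)/(-24)) = -2034*(-3195 + 2*(-5)*(-1/24)) = -2034*(-3195 + 5/12) = -2034*(-38335/12) = 12995565/2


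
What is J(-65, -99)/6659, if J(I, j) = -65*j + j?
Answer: 6336/6659 ≈ 0.95149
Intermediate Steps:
J(I, j) = -64*j
J(-65, -99)/6659 = -64*(-99)/6659 = 6336*(1/6659) = 6336/6659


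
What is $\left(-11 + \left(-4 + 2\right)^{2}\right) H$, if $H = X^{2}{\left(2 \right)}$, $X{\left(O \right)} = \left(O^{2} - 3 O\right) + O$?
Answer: $0$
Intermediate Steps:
$X{\left(O \right)} = O^{2} - 2 O$
$H = 0$ ($H = \left(2 \left(-2 + 2\right)\right)^{2} = \left(2 \cdot 0\right)^{2} = 0^{2} = 0$)
$\left(-11 + \left(-4 + 2\right)^{2}\right) H = \left(-11 + \left(-4 + 2\right)^{2}\right) 0 = \left(-11 + \left(-2\right)^{2}\right) 0 = \left(-11 + 4\right) 0 = \left(-7\right) 0 = 0$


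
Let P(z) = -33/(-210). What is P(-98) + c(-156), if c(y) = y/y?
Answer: 81/70 ≈ 1.1571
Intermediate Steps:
c(y) = 1
P(z) = 11/70 (P(z) = -33*(-1/210) = 11/70)
P(-98) + c(-156) = 11/70 + 1 = 81/70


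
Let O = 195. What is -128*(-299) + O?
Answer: 38467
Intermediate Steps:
-128*(-299) + O = -128*(-299) + 195 = 38272 + 195 = 38467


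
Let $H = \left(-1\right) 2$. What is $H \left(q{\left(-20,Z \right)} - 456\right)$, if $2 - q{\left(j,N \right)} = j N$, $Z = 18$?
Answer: $188$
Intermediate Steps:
$H = -2$
$q{\left(j,N \right)} = 2 - N j$ ($q{\left(j,N \right)} = 2 - j N = 2 - N j$)
$H \left(q{\left(-20,Z \right)} - 456\right) = - 2 \left(\left(2 - 18 \left(-20\right)\right) - 456\right) = - 2 \left(\left(2 + 360\right) - 456\right) = - 2 \left(362 - 456\right) = \left(-2\right) \left(-94\right) = 188$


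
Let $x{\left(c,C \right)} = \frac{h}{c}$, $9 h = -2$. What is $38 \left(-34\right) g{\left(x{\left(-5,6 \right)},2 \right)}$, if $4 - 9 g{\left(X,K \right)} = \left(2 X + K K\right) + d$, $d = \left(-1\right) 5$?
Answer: $- \frac{285532}{405} \approx -705.02$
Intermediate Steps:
$h = - \frac{2}{9}$ ($h = \frac{1}{9} \left(-2\right) = - \frac{2}{9} \approx -0.22222$)
$x{\left(c,C \right)} = - \frac{2}{9 c}$
$d = -5$
$g{\left(X,K \right)} = 1 - \frac{2 X}{9} - \frac{K^{2}}{9}$ ($g{\left(X,K \right)} = \frac{4}{9} - \frac{\left(2 X + K K\right) - 5}{9} = \frac{4}{9} - \frac{\left(2 X + K^{2}\right) - 5}{9} = \frac{4}{9} - \frac{\left(K^{2} + 2 X\right) - 5}{9} = \frac{4}{9} - \frac{-5 + K^{2} + 2 X}{9} = \frac{4}{9} - \left(- \frac{5}{9} + \frac{K^{2}}{9} + \frac{2 X}{9}\right) = 1 - \frac{2 X}{9} - \frac{K^{2}}{9}$)
$38 \left(-34\right) g{\left(x{\left(-5,6 \right)},2 \right)} = 38 \left(-34\right) \left(1 - \frac{2 \left(- \frac{2}{9 \left(-5\right)}\right)}{9} - \frac{2^{2}}{9}\right) = - 1292 \left(1 - \frac{2 \left(\left(- \frac{2}{9}\right) \left(- \frac{1}{5}\right)\right)}{9} - \frac{4}{9}\right) = - 1292 \left(1 - \frac{4}{405} - \frac{4}{9}\right) = \left(-1292\right) \frac{221}{405} = - \frac{285532}{405}$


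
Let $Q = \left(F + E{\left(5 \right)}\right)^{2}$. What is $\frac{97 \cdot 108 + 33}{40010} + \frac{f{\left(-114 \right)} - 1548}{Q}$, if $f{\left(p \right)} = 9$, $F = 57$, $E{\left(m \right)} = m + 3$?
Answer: $- \frac{3434973}{33808450} \approx -0.1016$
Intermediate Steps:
$E{\left(m \right)} = 3 + m$
$Q = 4225$ ($Q = \left(57 + \left(3 + 5\right)\right)^{2} = \left(57 + 8\right)^{2} = 65^{2} = 4225$)
$\frac{97 \cdot 108 + 33}{40010} + \frac{f{\left(-114 \right)} - 1548}{Q} = \frac{97 \cdot 108 + 33}{40010} + \frac{9 - 1548}{4225} = \left(10476 + 33\right) \frac{1}{40010} - \frac{1539}{4225} = 10509 \cdot \frac{1}{40010} - \frac{1539}{4225} = \frac{10509}{40010} - \frac{1539}{4225} = - \frac{3434973}{33808450}$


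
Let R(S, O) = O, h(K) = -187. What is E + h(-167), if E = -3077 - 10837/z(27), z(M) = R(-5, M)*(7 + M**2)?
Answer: -64873045/19872 ≈ -3264.5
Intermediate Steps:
z(M) = M*(7 + M**2)
E = -61156981/19872 (E = -3077 - 10837/(27*(7 + 27**2)) = -3077 - 10837/(27*(7 + 729)) = -3077 - 10837/(27*736) = -3077 - 10837/19872 = -61156981/19872 ≈ -3077.5)
E + h(-167) = -61156981/19872 - 187 = -64873045/19872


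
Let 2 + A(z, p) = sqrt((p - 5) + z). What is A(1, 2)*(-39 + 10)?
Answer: 58 - 29*I*sqrt(2) ≈ 58.0 - 41.012*I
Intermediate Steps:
A(z, p) = -2 + sqrt(-5 + p + z) (A(z, p) = -2 + sqrt((p - 5) + z) = -2 + sqrt((-5 + p) + z) = -2 + sqrt(-5 + p + z))
A(1, 2)*(-39 + 10) = (-2 + sqrt(-5 + 2 + 1))*(-39 + 10) = (-2 + sqrt(-2))*(-29) = (-2 + I*sqrt(2))*(-29) = 58 - 29*I*sqrt(2)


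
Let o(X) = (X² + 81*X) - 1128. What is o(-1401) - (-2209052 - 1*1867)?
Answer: 4059111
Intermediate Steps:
o(X) = -1128 + X² + 81*X
o(-1401) - (-2209052 - 1*1867) = (-1128 + (-1401)² + 81*(-1401)) - (-2209052 - 1*1867) = (-1128 + 1962801 - 113481) - (-2209052 - 1867) = 1848192 - 1*(-2210919) = 1848192 + 2210919 = 4059111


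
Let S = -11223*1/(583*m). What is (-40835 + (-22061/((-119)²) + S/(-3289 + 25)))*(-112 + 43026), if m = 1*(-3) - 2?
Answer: -2314891273247448941/1320938080 ≈ -1.7525e+9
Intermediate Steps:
m = -5 (m = -3 - 2 = -5)
S = 11223/2915 (S = -11223/((-5*583)) = -11223/(-2915) = -11223*(-1/2915) = 11223/2915 ≈ 3.8501)
(-40835 + (-22061/((-119)²) + S/(-3289 + 25)))*(-112 + 43026) = (-40835 + (-22061/((-119)²) + 11223/(2915*(-3289 + 25))))*(-112 + 43026) = (-40835 + (-22061/14161 + (11223/2915)/(-3264)))*42914 = (-40835 + (-22061*1/14161 + (11223/2915)*(-1/3264)))*42914 = (-40835 + (-22061/14161 - 3741/3171520))*42914 = (-40835 - 4118816413/2641876160)*42914 = -107885131810013/2641876160*42914 = -2314891273247448941/1320938080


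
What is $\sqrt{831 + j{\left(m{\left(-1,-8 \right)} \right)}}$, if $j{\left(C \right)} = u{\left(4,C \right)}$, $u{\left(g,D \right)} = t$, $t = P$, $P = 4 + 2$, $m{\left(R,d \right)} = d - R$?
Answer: $3 \sqrt{93} \approx 28.931$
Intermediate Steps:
$P = 6$
$t = 6$
$u{\left(g,D \right)} = 6$
$j{\left(C \right)} = 6$
$\sqrt{831 + j{\left(m{\left(-1,-8 \right)} \right)}} = \sqrt{831 + 6} = \sqrt{837} = 3 \sqrt{93}$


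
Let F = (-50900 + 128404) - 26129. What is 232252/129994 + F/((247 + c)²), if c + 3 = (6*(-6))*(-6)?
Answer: 1116459299/550134608 ≈ 2.0294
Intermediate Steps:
c = 213 (c = -3 + (6*(-6))*(-6) = -3 - 36*(-6) = -3 + 216 = 213)
F = 51375 (F = 77504 - 26129 = 51375)
232252/129994 + F/((247 + c)²) = 232252/129994 + 51375/((247 + 213)²) = 232252*(1/129994) + 51375/(460²) = 116126/64997 + 51375/211600 = 116126/64997 + 51375*(1/211600) = 116126/64997 + 2055/8464 = 1116459299/550134608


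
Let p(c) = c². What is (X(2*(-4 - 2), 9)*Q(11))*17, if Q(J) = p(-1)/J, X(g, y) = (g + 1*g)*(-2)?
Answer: 816/11 ≈ 74.182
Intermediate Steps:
X(g, y) = -4*g (X(g, y) = (g + g)*(-2) = (2*g)*(-2) = -4*g)
Q(J) = 1/J (Q(J) = (-1)²/J = 1/J)
(X(2*(-4 - 2), 9)*Q(11))*17 = (-8*(-4 - 2)/11)*17 = (-8*(-6)*(1/11))*17 = (-4*(-12)*(1/11))*17 = (48*(1/11))*17 = (48/11)*17 = 816/11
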